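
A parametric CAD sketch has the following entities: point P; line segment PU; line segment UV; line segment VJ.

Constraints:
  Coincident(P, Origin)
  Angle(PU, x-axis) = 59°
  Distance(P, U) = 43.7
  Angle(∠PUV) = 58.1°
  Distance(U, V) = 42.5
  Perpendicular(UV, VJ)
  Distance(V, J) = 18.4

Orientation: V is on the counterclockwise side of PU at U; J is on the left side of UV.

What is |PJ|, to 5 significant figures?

26.951

P is at the origin; PU runs at 59.0° with length 43.7, so U = 43.7·(cos 59.0°, sin 59.0°) = (22.507, 37.458). ∠PUV = 58.1°, so UV runs at 59.0° + (180° − 58.1°) = 180.90° from the x-axis; with |UV| = 42.5, V = U + 42.5·(cos 180.90°, sin 180.90°) = (-19.988, 36.791). UV is perpendicular to VJ; with |VJ| = 18.4 on the left of UV, J = V + 18.4·(0.015707, -0.99988) = (-19.699, 18.393). Then |PJ| = |J − P| = 26.951.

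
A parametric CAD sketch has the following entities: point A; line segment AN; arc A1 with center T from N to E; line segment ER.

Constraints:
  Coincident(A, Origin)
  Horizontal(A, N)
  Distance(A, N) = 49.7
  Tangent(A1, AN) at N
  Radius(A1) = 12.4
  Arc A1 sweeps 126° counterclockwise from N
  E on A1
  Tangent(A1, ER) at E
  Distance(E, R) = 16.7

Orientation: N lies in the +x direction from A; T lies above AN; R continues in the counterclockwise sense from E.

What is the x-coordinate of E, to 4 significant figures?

59.73

A is at the origin; A and N share the same y with |AN| = 49.7 and N on the +x side, so N = (49.70, 0.000). Tangency of A1 to AN means the radius TN is perpendicular to AN, so T = N + (0, 12.4) = (49.70, 12.40). On A1, N sits at bearing -90° from T; a 126° counterclockwise sweep puts E at bearing 36°, so E = T + 12.4·(cos 36°, sin 36°) = (59.73, 19.69). So E.x = 59.73.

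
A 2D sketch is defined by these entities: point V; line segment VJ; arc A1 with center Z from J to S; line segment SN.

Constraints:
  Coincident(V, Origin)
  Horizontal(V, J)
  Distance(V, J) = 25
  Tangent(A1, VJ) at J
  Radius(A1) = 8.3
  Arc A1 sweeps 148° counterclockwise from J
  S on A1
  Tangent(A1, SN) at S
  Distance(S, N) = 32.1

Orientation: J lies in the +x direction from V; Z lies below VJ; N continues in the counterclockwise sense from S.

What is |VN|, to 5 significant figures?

57.737

V is at the origin; VJ is horizontal with |VJ| = 25.0 and J on the +x side, so J = (25.000, 0.0000). The tangent condition forces ZJ to be normal to VJ, so Z = J + (0, -8.3) = (25.000, -8.3000). On A1, J sits at bearing 90° from Z; a 148° counterclockwise sweep puts S at bearing 238°, so S = Z + 8.3·(cos 238°, sin 238°) = (20.602, -15.339). The tangent condition forces ZS to be normal to SN, so SN runs along (−sin 238°, cos 238°); with |SN| = 32.1, N = (47.824, -32.349). Then |VN| = |N − V| = 57.737.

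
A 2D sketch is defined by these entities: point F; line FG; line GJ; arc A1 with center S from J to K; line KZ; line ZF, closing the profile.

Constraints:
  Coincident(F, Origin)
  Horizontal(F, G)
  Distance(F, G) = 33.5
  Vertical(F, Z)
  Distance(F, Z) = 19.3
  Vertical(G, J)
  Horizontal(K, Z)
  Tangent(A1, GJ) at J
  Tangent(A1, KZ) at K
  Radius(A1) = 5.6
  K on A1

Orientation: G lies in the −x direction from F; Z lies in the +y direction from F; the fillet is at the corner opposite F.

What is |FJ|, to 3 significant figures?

36.2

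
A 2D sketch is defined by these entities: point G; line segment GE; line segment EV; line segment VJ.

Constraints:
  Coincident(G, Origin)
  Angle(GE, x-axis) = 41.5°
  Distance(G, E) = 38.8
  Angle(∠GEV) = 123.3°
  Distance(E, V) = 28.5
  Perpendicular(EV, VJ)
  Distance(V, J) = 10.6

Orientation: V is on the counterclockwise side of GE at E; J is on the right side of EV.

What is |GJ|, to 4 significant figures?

65.82

G is at the origin; GE runs at 41.5° with length 38.8, so E = 38.8·(cos 41.5°, sin 41.5°) = (29.06, 25.71). ∠GEV = 123.3°, so EV runs at 41.5° + (180° − 123.3°) = 98.20° from the x-axis; with |EV| = 28.5, V = E + 28.5·(cos 98.20°, sin 98.20°) = (24.99, 53.92). EV is perpendicular to VJ; with |VJ| = 10.6 on the right of EV, J = V + 10.6·(0.9898, 0.1426) = (35.49, 55.43). Then |GJ| = |J − G| = 65.82.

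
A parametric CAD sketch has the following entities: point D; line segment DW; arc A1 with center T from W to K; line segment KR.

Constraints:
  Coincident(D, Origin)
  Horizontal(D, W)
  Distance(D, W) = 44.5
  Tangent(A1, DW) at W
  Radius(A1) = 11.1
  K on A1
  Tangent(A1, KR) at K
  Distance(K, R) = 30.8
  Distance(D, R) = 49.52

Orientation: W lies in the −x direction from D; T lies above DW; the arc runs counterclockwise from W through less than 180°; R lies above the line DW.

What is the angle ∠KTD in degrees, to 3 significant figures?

5.89°

D is at the origin; DW is horizontal with |DW| = 44.5 and W on the −x side, so W = (-44.5, 0.00). The tangent condition forces TW to be normal to DW, so T = W + (0, 11.1) = (-44.5, 11.1). Since TK ⟂ KR (tangency), |TR| = √(11.1² + 30.8²) = 32.7 regardless of where K sits on A1. So R lies on both circle(D, 49.52) and circle(T, 32.7); the above-DW intersection is R = (-29.2, 40.0). K is the foot of the tangent from R: K = (-33.5, 9.53).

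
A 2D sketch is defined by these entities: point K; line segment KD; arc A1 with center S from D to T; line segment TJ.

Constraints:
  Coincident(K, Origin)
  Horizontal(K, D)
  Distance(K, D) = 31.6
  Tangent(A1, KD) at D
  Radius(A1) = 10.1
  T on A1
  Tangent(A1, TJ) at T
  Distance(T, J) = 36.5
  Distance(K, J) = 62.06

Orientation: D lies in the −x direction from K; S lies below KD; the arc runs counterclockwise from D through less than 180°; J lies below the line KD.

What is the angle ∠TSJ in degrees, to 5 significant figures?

74.533°

Checks: ∠(SD, DK) = 90.00° ✓; |ST| = 10.10 ✓; ∠(ST, TJ) = 90.00° ✓; |TJ| = 36.50 ✓; |KJ| = 62.06 ✓.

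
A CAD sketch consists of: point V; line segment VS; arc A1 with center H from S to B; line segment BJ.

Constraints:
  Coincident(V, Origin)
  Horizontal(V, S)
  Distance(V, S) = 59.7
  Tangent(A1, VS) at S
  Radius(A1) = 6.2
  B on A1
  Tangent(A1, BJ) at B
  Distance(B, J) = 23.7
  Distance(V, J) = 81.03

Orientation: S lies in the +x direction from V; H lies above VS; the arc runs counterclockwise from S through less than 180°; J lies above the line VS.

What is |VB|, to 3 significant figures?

65.0

V is at the origin; VS is horizontal with |VS| = 59.7 and S on the +x side, so S = (59.7, 0.00). Since A1 is tangent to VS there, HS ⟂ VS, so H = S + (0, 6.2) = (59.7, 6.20). Since HB ⟂ BJ (tangency), |HJ| = √(6.2² + 23.7²) = 24.5 regardless of where B sits on A1. So J lies on both circle(V, 81.03) and circle(H, 24.5); the above-VS intersection is J = (77.8, 22.7). B is the foot of the tangent from J: B = (64.9, 2.83).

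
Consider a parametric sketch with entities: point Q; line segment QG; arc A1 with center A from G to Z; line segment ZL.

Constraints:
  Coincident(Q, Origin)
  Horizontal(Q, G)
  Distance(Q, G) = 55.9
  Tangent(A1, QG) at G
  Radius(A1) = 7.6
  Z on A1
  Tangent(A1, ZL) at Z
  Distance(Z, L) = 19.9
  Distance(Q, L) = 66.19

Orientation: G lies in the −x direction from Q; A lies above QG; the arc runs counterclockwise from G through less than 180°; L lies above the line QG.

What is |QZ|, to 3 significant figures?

50.7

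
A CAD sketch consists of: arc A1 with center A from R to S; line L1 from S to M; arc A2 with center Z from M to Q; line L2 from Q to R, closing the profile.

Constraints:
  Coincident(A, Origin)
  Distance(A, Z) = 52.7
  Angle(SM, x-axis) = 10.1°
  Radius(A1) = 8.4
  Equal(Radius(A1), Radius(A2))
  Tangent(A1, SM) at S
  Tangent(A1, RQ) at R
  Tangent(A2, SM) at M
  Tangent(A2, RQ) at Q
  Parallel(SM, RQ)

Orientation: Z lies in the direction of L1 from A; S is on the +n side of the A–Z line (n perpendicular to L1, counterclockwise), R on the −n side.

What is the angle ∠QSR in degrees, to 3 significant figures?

72.3°

The slot axis is L1's direction at 10.1°, so u = (cos 10.1°, sin 10.1°) = (0.985, 0.175) and n = (−sin 10.1°, cos 10.1°) = (-0.175, 0.985). A is at the origin and Z lies 52.7 along u from A, so Z = 52.7·u = (51.9, 9.24). Tangency of A1 to both parallel lines with radius 8.4 puts S and R at A ± 8.4·n: S = (-1.47, 8.27), R = (1.47, -8.27). Equal radii place M and Q the same way about Z: M = Z + 8.4·n = (50.4, 17.5), Q = Z − 8.4·n = (53.4, 0.972). Then cos ∠QSR = SQ·SR / (|SQ||SR|), giving 72.3°.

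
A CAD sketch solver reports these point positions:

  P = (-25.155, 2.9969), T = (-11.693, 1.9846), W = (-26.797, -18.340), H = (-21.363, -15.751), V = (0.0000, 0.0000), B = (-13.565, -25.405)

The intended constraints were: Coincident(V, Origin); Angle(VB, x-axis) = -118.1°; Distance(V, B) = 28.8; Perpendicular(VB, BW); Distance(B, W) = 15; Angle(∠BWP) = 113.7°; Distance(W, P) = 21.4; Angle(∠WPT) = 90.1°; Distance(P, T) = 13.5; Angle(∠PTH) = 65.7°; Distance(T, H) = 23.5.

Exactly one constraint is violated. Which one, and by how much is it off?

Distance(T, H) = 23.5 — off by 3.30.

V = (0.00, 0.00) ✓; VB at -118.1° ✓; |VB| = 28.80 ✓; ∠(VB, BW) = 90.00° ✓; |BW| = 15.00 ✓; ∠BWP = 113.7° ✓; |WP| = 21.40 ✓; ∠WPT = 90.10° ✓; |PT| = 13.50 ✓; ∠PTH = 65.70° ✓; |TH| = 20.20 ✗.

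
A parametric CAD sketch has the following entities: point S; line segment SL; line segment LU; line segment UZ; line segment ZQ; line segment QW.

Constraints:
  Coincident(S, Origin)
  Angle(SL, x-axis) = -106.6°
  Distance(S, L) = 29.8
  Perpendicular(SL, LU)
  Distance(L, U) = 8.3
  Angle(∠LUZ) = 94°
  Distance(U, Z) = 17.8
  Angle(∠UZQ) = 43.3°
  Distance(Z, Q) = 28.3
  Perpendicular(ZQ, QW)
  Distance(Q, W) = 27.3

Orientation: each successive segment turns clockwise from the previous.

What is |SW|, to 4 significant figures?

51.81

S is at the origin; SL runs at -106.6° with length 29.8, so L = (-8.514, -28.56). The perpendicularity gives LU at right angles to SL, so LU runs at 163.4°; with |LU| = 8.3, U = (-16.47, -26.19). ∠LUZ = 94.0° gives UZ at 77.40° from the x-axis; with |UZ| = 17.8, Z = (-12.58, -8.815). ∠UZQ = 43.3° gives ZQ at -59.30° from the x-axis; with |ZQ| = 28.3, Q = (1.864, -33.15). ZQ is perpendicular to QW, so QW runs at -149.3°; with |QW| = 27.3, W = (-21.61, -47.09). Then |SW| = |W − S| = 51.81.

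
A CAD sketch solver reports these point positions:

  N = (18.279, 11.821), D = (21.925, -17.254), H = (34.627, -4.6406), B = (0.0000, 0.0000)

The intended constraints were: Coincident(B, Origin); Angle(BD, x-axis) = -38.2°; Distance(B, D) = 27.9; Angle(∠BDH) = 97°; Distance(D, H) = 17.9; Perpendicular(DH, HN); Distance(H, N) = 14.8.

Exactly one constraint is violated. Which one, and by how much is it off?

Distance(H, N) = 14.8 — off by 8.40.

B = (0.00, 0.00) ✓; BD at -38.20° ✓; |BD| = 27.90 ✓; ∠BDH = 97.00° ✓; |DH| = 17.90 ✓; ∠(DH, HN) = 90.00° ✓; |HN| = 23.20 ✗.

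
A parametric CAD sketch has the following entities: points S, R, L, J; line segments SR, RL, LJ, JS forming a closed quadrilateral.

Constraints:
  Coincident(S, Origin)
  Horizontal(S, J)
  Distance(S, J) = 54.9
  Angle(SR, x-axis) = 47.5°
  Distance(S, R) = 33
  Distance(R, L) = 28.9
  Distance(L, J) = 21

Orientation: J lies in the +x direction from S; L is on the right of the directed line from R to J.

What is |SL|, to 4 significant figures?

34.07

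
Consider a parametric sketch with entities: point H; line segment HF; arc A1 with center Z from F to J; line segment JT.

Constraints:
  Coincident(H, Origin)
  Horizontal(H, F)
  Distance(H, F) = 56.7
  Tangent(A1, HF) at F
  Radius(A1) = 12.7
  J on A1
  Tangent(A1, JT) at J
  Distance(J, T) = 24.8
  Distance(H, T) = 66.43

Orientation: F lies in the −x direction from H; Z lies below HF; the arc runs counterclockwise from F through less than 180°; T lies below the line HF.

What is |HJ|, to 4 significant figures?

70.01

H is at the origin; HF is horizontal with |HF| = 56.7 and F on the −x side, so F = (-56.70, 0.000). Tangency of A1 to HF means the radius ZF is perpendicular to HF, so Z = F + (0, -12.7) = (-56.70, -12.70). Since ZJ ⟂ JT (tangency), |ZT| = √(12.7² + 24.8²) = 27.86 regardless of where J sits on A1. So T lies on both circle(H, 66.43) and circle(Z, 27.86); the below-HF intersection is T = (-52.82, -40.29). J is the foot of the tangent from T: J = (-67.09, -20.01).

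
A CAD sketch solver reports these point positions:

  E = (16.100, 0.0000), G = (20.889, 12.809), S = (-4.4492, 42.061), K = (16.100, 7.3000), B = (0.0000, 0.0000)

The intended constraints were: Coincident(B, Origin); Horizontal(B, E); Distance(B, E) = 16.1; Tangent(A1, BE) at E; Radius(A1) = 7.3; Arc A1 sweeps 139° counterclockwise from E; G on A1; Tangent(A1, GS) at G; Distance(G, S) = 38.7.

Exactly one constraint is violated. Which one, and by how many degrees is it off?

Tangent(A1, GS) at G — off by 8.10°.

B = (0.00, 0.00) ✓; B.y = 0.00, E.y = 0.00 ✓; |BE| = 16.10 ✓; ∠(KE, EB) = 90.00° ✓; |KE| = 7.300 ✓; bearing(K→G) − bearing(K→E) = 139.0° ✓; |KG| = 7.300 ✓; ∠(KG, GS) = 98.10° ✗; |GS| = 38.70 ✓.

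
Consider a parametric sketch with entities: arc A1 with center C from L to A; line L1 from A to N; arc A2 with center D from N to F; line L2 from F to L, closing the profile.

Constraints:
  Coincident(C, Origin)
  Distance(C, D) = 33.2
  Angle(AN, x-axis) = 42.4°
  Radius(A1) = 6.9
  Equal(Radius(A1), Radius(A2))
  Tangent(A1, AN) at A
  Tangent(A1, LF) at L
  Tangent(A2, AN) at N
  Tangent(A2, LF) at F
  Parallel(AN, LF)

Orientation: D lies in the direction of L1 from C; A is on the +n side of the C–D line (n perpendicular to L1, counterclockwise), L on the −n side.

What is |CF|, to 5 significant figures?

33.909

The slot axis is L1's direction at 42.4°, so u = (cos 42.4°, sin 42.4°) = (0.73846, 0.67430) and n = (−sin 42.4°, cos 42.4°) = (-0.67430, 0.73846). C is at the origin and D lies 33.2 along u from C, so D = 33.2·u = (24.517, 22.387). Tangency of A1 to both parallel lines with radius 6.9 puts A and L at C ± 6.9·n: A = (-4.6527, 5.0953), L = (4.6527, -5.0953). Equal radii place N and F the same way about D: N = D + 6.9·n = (19.864, 27.482), F = D − 6.9·n = (29.169, 17.291). Then |CF| = |F − C| = 33.909.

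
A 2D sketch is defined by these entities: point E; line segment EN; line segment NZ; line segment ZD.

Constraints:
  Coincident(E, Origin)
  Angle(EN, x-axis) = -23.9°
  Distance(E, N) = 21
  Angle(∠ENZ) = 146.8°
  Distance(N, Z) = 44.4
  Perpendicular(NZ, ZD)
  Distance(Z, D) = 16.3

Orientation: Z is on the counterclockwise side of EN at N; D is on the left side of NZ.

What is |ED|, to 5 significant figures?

62.158

∠ENZ = 146.8°, so NZ runs at -23.9° + (180° − 146.8°) = 9.3000° from the x-axis; with |NZ| = 44.4, Z = N + 44.4·(cos 9.3000°, sin 9.3000°) = (63.016, -1.3328). NZ ⟂ ZD; with |ZD| = 16.3 on the left of NZ, D = Z + 16.3·(-0.16160, 0.98686) = (60.382, 14.753). Then |ED| = |D − E| = 62.158.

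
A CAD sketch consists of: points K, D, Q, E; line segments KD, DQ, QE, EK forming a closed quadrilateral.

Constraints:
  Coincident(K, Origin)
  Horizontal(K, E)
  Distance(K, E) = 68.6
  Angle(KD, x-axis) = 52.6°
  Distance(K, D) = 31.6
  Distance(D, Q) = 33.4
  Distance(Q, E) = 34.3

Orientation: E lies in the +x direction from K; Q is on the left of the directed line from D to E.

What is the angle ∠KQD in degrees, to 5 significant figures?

21.330°

K is at the origin; KE is horizontal with |KE| = 68.6 and E in +x, so E = (68.6, 0). KD runs at 52.6° with |KD| = 31.6, so D = (19.193, 25.104). Q is determined by |DQ| = 33.4 and |QE| = 34.3 together: it lies at the intersection of circle(D, 33.4) and circle(E, 34.3). With |DE| = 55.419, the foot of the radical line on DE is 27.160 from D and the perpendicular offset is √(33.4² − 27.160²) = 19.440. Taking the left-of-DE solution: Q = (52.212, 30.132).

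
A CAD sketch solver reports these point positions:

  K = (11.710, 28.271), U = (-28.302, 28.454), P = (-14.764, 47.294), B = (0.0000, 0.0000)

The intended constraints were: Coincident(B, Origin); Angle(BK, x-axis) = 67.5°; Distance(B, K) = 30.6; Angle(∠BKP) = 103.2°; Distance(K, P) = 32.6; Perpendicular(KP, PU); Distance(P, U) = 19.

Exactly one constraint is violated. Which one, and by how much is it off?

Distance(P, U) = 19 — off by 4.20.

B = (0.00, 0.00) ✓; BK at 67.50° ✓; |BK| = 30.60 ✓; ∠BKP = 103.2° ✓; |KP| = 32.60 ✓; ∠(KP, PU) = 90.00° ✓; |PU| = 23.20 ✗.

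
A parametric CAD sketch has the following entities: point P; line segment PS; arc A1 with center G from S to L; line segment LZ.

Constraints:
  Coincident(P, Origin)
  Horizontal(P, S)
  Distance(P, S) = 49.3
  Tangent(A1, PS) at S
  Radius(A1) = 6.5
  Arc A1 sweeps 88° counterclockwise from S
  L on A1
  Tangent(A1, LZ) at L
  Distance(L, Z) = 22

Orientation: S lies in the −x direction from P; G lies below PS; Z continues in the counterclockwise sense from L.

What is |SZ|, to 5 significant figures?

29.178

On A1, S sits at bearing 90° from G; an 88° counterclockwise sweep puts L at bearing 178°, so L = G + 6.5·(cos 178°, sin 178°) = (-55.796, -6.2732). Since A1 is tangent to LZ there, GL ⟂ LZ, so LZ runs along (−sin 178°, cos 178°); with |LZ| = 22.0, Z = (-56.564, -28.260). Then |SZ| = |Z − S| = 29.178.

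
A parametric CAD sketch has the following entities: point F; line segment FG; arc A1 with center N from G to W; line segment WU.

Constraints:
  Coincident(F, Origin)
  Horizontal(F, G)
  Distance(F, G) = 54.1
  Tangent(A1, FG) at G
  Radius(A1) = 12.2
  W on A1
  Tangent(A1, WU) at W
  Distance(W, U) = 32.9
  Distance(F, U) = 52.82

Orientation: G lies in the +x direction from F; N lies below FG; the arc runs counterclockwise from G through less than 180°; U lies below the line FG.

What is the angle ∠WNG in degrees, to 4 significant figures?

74.70°

F is at the origin; FG is horizontal with |FG| = 54.1 and G on the +x side, so G = (54.10, 0.000). Since A1 is tangent to FG there, NG ⟂ FG, so N = G + (0, -12.2) = (54.10, -12.20). Since NW ⟂ WU (tangency), |NU| = √(12.2² + 32.9²) = 35.09 regardless of where W sits on A1. So U lies on both circle(F, 52.82) and circle(N, 35.09); the below-FG intersection is U = (33.65, -40.71). W is the foot of the tangent from U: W = (42.33, -8.980).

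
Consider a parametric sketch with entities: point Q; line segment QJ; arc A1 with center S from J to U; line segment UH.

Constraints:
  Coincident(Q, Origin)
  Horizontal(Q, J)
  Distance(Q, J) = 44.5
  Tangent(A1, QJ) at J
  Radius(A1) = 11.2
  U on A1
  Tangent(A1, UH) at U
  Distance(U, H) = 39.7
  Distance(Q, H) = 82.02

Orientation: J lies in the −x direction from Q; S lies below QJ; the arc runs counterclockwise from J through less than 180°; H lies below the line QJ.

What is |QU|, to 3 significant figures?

55.5

Q is at the origin; QJ is horizontal with |QJ| = 44.5 and J on the −x side, so J = (-44.5, 0.00). Tangency of A1 to QJ means the radius SJ is perpendicular to QJ, so S = J + (0, -11.2) = (-44.5, -11.2). Since SU ⟂ UH (tangency), |SH| = √(11.2² + 39.7²) = 41.2 regardless of where U sits on A1. So H lies on both circle(Q, 82.02) and circle(S, 41.2); the below-QJ intersection is H = (-68.9, -44.4). U is the foot of the tangent from H: U = (-55.0, -7.26).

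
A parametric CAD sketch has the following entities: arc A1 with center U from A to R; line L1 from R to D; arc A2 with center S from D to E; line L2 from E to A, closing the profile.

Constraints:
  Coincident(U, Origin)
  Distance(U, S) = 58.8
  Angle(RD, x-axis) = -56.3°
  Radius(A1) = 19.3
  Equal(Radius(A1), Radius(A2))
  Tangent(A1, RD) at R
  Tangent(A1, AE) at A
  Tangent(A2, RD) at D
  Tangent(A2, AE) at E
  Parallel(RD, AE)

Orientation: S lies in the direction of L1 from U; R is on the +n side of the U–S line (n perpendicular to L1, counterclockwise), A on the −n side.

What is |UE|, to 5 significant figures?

61.886

Tangency of A1 to both parallel lines with radius 19.3 puts R and A at U ± 19.3·n: R = (16.057, 10.708), A = (-16.057, -10.708). Equal radii place D and E the same way about S: D = S + 19.3·n = (48.682, -38.210), E = S − 19.3·n = (16.568, -59.627). Then |UE| = |E − U| = 61.886.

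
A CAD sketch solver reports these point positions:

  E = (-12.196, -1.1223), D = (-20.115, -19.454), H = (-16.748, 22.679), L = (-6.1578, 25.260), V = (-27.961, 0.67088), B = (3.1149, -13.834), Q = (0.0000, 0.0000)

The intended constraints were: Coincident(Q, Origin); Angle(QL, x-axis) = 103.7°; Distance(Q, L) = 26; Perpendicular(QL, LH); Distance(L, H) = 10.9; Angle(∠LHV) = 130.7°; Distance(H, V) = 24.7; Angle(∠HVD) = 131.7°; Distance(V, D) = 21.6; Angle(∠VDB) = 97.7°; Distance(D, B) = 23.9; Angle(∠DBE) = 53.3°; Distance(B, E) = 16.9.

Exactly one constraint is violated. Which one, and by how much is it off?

Distance(B, E) = 16.9 — off by 3.00.

Q = (0.00, 0.00) ✓; QL at 103.7° ✓; |QL| = 26.00 ✓; ∠(QL, LH) = 90.00° ✓; |LH| = 10.90 ✓; ∠LHV = 130.7° ✓; |HV| = 24.70 ✓; ∠HVD = 131.7° ✓; |VD| = 21.60 ✓; ∠VDB = 97.70° ✓; |DB| = 23.90 ✓; ∠DBE = 53.30° ✓; |BE| = 19.90 ✗.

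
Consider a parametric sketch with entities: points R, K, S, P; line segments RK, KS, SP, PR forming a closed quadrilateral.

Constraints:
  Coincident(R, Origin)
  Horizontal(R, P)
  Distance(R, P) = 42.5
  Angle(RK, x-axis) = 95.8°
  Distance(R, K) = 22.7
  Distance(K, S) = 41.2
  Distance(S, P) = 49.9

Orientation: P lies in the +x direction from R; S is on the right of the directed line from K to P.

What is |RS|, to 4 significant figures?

18.97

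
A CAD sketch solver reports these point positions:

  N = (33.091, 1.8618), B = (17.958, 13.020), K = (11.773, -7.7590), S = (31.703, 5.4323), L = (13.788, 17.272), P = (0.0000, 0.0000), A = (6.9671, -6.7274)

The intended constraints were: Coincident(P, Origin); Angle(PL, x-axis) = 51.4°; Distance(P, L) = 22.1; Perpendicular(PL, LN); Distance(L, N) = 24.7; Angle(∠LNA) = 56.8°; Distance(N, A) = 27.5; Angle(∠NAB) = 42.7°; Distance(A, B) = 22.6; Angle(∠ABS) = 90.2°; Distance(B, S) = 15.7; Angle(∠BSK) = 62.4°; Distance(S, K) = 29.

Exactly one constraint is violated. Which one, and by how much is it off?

Distance(S, K) = 29 — off by 5.10.

P = (0.00, 0.00) ✓; PL at 51.40° ✓; |PL| = 22.10 ✓; ∠(PL, LN) = 90.00° ✓; |LN| = 24.70 ✓; ∠LNA = 56.80° ✓; |NA| = 27.50 ✓; ∠NAB = 42.70° ✓; |AB| = 22.60 ✓; ∠ABS = 90.20° ✓; |BS| = 15.70 ✓; ∠BSK = 62.40° ✓; |SK| = 23.90 ✗.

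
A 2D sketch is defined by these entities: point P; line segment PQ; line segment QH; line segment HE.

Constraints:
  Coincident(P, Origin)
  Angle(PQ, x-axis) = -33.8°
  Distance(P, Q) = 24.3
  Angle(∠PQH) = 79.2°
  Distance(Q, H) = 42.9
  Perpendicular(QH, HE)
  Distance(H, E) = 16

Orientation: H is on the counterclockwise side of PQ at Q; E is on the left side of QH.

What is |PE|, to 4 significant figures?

39.15

P is at the origin; PQ runs at -33.8° with length 24.3, so Q = 24.3·(cos -33.8°, sin -33.8°) = (20.19, -13.52). ∠PQH = 79.2°, so QH runs at -33.8° + (180° − 79.2°) = 67.00° from the x-axis; with |QH| = 42.9, H = Q + 42.9·(cos 67.00°, sin 67.00°) = (36.96, 25.97). QH ⟂ HE; with |HE| = 16.0 on the left of QH, E = H + 16.0·(-0.9205, 0.3907) = (22.23, 32.22). Then |PE| = |E − P| = 39.15.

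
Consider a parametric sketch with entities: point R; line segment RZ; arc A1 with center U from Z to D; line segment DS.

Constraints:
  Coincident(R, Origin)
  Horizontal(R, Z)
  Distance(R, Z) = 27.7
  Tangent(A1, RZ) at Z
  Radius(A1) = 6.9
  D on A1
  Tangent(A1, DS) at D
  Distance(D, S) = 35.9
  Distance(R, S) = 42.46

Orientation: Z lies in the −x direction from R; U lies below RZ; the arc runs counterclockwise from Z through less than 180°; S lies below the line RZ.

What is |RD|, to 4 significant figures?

35.09

R is at the origin; RZ is horizontal with |RZ| = 27.7 and Z on the −x side, so Z = (-27.70, 0.000). Tangency of A1 to RZ means the radius UZ is perpendicular to RZ, so U = Z + (0, -6.9) = (-27.70, -6.900). Since UD ⟂ DS (tangency), |US| = √(6.9² + 35.9²) = 36.56 regardless of where D sits on A1. So S lies on both circle(R, 42.46) and circle(U, 36.56); the below-RZ intersection is S = (-13.07, -40.40). D is the foot of the tangent from S: D = (-33.39, -10.81).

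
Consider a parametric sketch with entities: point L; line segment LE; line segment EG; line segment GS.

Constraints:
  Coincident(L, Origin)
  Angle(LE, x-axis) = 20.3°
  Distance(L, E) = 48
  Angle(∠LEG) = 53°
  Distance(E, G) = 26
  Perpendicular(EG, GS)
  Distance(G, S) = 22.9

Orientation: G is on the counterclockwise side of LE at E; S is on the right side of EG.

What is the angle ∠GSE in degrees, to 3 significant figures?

48.6°

L is at the origin; LE runs at 20.3° with length 48.0, so E = 48.0·(cos 20.3°, sin 20.3°) = (45.0, 16.7). ∠LEG = 53.0°, so EG runs at 20.3° + (180° − 53.0°) = 147° from the x-axis; with |EG| = 26.0, G = E + 26.0·(cos 147°, sin 147°) = (23.1, 30.7). EG ⟂ GS; with |GS| = 22.9 on the right of EG, S = G + 22.9·(0.540, 0.842) = (35.5, 50.0). Then cos ∠GSE = SG·SE / (|SG||SE|), giving 48.6°.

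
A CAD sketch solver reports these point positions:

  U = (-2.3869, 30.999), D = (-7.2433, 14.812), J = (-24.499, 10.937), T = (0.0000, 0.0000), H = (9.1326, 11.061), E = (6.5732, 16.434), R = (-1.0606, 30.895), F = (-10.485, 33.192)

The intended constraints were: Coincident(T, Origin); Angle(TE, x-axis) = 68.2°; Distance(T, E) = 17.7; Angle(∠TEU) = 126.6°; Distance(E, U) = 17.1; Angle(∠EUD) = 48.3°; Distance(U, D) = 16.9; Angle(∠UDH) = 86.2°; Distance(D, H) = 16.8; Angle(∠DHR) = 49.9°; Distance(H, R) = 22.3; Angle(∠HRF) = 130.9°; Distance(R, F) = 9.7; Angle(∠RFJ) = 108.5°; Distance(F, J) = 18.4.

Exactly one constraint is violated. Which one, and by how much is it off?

Distance(F, J) = 18.4 — off by 7.90.

T = (0.00, 0.00) ✓; TE at 68.20° ✓; |TE| = 17.70 ✓; ∠TEU = 126.6° ✓; |EU| = 17.10 ✓; ∠EUD = 48.30° ✓; |UD| = 16.90 ✓; ∠UDH = 86.20° ✓; |DH| = 16.80 ✓; ∠DHR = 49.90° ✓; |HR| = 22.30 ✓; ∠HRF = 130.9° ✓; |RF| = 9.700 ✓; ∠RFJ = 108.5° ✓; |FJ| = 26.30 ✗.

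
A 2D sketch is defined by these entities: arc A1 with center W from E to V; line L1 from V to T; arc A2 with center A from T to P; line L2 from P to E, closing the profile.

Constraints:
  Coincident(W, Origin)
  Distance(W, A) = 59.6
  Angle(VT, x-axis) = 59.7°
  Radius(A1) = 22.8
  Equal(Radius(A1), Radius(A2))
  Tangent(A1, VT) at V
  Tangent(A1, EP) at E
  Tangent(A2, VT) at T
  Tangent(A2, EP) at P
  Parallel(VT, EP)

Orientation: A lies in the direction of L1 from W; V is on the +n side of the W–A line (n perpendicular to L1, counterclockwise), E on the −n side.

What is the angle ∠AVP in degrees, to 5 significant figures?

16.485°

The slot axis is L1's direction at 59.7°, so u = (cos 59.7°, sin 59.7°) = (0.50453, 0.86340) and n = (−sin 59.7°, cos 59.7°) = (-0.86340, 0.50453). W is at the origin and A lies 59.6 along u from W, so A = 59.6·u = (30.070, 51.458). Tangency of A1 to both parallel lines with radius 22.8 puts V and E at W ± 22.8·n: V = (-19.685, 11.503), E = (19.685, -11.503). Equal radii place T and P the same way about A: T = A + 22.8·n = (10.384, 62.962), P = A − 22.8·n = (49.755, 39.955). Then cos ∠AVP = VA·VP / (|VA||VP|), giving 16.485°.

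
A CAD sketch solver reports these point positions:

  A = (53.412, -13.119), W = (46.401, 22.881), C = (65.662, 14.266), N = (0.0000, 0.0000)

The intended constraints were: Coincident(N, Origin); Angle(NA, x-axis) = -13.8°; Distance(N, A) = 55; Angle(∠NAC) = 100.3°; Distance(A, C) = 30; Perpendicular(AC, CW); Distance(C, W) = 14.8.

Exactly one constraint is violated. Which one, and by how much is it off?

Distance(C, W) = 14.8 — off by 6.30.

N = (0.00, 0.00) ✓; NA at -13.80° ✓; |NA| = 55.00 ✓; ∠NAC = 100.3° ✓; |AC| = 30.00 ✓; ∠(AC, CW) = 90.00° ✓; |CW| = 21.10 ✗.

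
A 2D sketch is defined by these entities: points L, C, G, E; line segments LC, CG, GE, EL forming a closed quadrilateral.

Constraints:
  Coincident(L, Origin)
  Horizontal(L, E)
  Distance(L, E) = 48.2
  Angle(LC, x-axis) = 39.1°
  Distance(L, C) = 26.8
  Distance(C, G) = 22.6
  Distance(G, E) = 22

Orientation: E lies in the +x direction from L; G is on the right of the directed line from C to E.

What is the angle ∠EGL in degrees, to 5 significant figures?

156.75°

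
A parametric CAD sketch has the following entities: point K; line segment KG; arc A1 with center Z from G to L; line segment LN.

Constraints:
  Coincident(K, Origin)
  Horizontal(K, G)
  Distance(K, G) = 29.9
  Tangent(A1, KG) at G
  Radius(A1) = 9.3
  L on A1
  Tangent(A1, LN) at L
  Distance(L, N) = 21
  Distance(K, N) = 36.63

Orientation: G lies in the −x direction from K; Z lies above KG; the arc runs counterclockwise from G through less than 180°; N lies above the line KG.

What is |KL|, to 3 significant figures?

22.6

Checks: |ZL| = 9.300 ✓; ∠(ZL, LN) = 90.00° ✓; |LN| = 21.00 ✓; |KN| = 36.63 ✓.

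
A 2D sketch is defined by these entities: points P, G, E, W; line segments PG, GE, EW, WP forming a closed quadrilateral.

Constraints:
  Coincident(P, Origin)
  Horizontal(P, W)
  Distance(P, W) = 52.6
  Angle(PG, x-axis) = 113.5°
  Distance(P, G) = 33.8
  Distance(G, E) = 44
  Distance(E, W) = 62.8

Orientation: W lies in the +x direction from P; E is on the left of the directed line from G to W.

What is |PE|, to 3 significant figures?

60.1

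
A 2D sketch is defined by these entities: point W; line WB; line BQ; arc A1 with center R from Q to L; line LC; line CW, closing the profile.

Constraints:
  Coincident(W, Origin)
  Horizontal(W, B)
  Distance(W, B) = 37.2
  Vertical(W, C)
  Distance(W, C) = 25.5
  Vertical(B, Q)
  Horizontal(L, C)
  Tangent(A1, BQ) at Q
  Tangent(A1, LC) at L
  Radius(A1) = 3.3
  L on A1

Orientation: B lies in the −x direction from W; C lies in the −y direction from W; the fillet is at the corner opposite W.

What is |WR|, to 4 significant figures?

40.52

W is at the origin; W and B share the same y with |WB| = 37.2 and B on the −x side, so B = (-37.20, 0.000). W and C share the same x with |WC| = 25.5 and C on the −y side, so C = (0.000, -25.50). The virtual corner opposite W is at (-37.20, -25.50). Since A1 is tangent to BQ there, RQ ⟂ BQ and the tangent condition forces RL to be normal to LC, with radius 3.3, so the center R sits 3.3 in from both sides at R = (-33.90, -22.20). Then |WR| = |R − W| = 40.52.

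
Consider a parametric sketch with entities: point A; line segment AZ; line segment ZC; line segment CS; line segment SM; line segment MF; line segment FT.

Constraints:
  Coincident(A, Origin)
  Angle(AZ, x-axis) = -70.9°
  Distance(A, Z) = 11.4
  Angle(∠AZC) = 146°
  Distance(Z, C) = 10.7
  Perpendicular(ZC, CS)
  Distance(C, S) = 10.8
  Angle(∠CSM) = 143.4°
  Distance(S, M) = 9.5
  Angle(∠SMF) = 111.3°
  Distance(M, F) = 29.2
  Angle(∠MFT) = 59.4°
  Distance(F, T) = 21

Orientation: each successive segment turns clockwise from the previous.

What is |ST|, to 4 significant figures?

23.82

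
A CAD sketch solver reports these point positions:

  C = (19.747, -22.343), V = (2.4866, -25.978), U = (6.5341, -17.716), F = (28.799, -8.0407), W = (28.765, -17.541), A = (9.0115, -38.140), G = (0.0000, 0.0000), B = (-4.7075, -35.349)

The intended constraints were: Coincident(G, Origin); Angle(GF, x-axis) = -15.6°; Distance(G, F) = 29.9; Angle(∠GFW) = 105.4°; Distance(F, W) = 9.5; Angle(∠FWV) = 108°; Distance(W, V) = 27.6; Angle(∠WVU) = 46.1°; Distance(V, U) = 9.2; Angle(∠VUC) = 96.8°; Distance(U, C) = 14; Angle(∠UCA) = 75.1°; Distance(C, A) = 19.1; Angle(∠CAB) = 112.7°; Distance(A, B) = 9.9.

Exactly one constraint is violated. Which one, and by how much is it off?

Distance(A, B) = 9.9 — off by 4.10.

G = (0.00, 0.00) ✓; GF at -15.60° ✓; |GF| = 29.90 ✓; ∠GFW = 105.4° ✓; |FW| = 9.500 ✓; ∠FWV = 108.0° ✓; |WV| = 27.60 ✓; ∠WVU = 46.10° ✓; |VU| = 9.200 ✓; ∠VUC = 96.80° ✓; |UC| = 14.00 ✓; ∠UCA = 75.10° ✓; |CA| = 19.10 ✓; ∠CAB = 112.7° ✓; |AB| = 14.00 ✗.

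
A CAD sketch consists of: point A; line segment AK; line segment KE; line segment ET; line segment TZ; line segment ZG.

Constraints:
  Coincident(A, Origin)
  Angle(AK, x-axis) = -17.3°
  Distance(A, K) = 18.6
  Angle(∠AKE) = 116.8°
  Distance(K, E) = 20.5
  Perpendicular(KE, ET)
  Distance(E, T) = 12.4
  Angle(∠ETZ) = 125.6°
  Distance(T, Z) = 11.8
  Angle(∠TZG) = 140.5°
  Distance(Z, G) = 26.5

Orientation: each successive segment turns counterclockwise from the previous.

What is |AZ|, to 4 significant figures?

19.48

A is at the origin; AK runs at -17.3° with length 18.6, so K = (17.76, -5.531). ∠AKE = 116.8° gives KE at 45.90° from the x-axis; with |KE| = 20.5, E = (32.02, 9.190). The perpendicularity gives ET at right angles to KE, so ET runs at 135.9°; with |ET| = 12.4, T = (23.12, 17.82). ∠ETZ = 125.6° gives TZ at -169.7° from the x-axis; with |TZ| = 11.8, Z = (11.51, 15.71). Then |AZ| = |Z − A| = 19.48.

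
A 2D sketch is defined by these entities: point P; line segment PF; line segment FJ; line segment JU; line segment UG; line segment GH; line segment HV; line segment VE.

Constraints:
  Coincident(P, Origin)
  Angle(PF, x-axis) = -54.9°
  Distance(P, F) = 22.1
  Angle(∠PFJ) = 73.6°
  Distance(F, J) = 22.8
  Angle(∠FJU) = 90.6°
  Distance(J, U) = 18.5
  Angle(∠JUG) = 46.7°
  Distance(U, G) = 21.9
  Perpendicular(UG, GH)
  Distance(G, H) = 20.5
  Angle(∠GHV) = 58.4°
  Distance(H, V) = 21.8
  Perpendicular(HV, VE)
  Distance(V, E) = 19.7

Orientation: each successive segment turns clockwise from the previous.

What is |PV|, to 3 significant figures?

23.5

P is at the origin; PF runs at -54.9° with length 22.1, so F = (12.7, -18.1). ∠PFJ = 73.6° gives FJ at -161° from the x-axis; with |FJ| = 22.8, J = (-8.89, -25.4). ∠FJU = 90.6° gives JU at 109° from the x-axis; with |JU| = 18.5, U = (-15.0, -7.93). ∠JUG = 46.7° gives UG at -24.0° from the x-axis; with |UG| = 21.9, G = (5.00, -16.8). UG ⟂ GH, so GH runs at -114°; with |GH| = 20.5, H = (-3.33, -35.6). ∠GHV = 58.4° gives HV at 124° from the x-axis; with |HV| = 21.8, V = (-15.7, -17.6). Then |PV| = |V − P| = 23.5.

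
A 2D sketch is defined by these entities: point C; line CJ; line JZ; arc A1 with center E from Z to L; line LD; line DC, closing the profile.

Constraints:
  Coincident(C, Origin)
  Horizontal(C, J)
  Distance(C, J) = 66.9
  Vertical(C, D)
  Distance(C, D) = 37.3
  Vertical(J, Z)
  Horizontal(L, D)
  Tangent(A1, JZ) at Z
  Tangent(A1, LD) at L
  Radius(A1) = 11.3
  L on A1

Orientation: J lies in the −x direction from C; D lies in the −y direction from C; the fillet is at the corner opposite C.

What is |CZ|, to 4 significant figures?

71.77

C is at the origin; C and J share the same y with |CJ| = 66.9 and J on the −x side, so J = (-66.90, 0.000). CD is vertical with |CD| = 37.3 and D on the −y side, so D = (0.000, -37.30). The virtual corner opposite C is at (-66.90, -37.30). Tangency of A1 to JZ means the radius EZ is perpendicular to JZ and since A1 is tangent to LD there, EL ⟂ LD, with radius 11.3, so the center E sits 11.3 in from both sides at E = (-55.60, -26.00). That places the tangent points at Z = (-66.90, -26.00) on JZ and L = (-55.60, -37.30) on LD. Then |CZ| = |Z − C| = 71.77.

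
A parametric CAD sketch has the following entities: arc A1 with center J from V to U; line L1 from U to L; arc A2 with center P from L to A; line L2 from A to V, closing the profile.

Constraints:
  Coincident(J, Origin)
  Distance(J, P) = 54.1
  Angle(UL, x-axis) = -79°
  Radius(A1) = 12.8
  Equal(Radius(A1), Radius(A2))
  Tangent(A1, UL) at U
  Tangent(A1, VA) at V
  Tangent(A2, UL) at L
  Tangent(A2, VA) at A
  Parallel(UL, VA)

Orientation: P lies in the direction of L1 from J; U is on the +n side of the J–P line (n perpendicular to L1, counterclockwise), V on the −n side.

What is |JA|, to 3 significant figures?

55.6

The slot axis is L1's direction at -79.0°, so u = (cos -79.0°, sin -79.0°) = (0.191, -0.982) and n = (−sin -79.0°, cos -79.0°) = (0.982, 0.191). J is at the origin and P lies 54.1 along u from J, so P = 54.1·u = (10.3, -53.1). Tangency of A1 to both parallel lines with radius 12.8 puts U and V at J ± 12.8·n: U = (12.6, 2.44), V = (-12.6, -2.44). Equal radii place L and A the same way about P: L = P + 12.8·n = (22.9, -50.7), A = P − 12.8·n = (-2.24, -55.5). Then |JA| = |A − J| = 55.6.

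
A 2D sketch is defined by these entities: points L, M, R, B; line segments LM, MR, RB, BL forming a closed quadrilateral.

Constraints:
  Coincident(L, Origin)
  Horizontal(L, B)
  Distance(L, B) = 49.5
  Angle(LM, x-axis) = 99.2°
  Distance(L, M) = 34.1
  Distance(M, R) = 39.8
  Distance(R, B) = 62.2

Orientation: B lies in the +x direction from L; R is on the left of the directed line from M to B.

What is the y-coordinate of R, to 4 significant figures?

57.70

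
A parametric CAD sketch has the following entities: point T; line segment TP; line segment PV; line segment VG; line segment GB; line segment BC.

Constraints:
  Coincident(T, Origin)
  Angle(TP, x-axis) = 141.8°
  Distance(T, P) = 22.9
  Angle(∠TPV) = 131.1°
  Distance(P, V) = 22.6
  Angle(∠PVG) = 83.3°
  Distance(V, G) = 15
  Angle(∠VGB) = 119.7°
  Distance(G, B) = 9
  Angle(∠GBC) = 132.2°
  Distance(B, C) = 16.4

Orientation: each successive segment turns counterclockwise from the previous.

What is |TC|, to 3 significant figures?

14.0

T is at the origin; TP runs at 141.8° with length 22.9, so P = (-18.0, 14.2). ∠TPV = 131.1° gives PV at -169° from the x-axis; with |PV| = 22.6, V = (-40.2, 9.97). ∠PVG = 83.3° gives VG at -72.6° from the x-axis; with |VG| = 15.0, G = (-35.7, -4.35). ∠VGB = 119.7° gives GB at -12.3° from the x-axis; with |GB| = 9.0, B = (-26.9, -6.27). ∠GBC = 132.2° gives BC at 35.5° from the x-axis; with |BC| = 16.4, C = (-13.6, 3.26). Then |TC| = |C − T| = 14.0.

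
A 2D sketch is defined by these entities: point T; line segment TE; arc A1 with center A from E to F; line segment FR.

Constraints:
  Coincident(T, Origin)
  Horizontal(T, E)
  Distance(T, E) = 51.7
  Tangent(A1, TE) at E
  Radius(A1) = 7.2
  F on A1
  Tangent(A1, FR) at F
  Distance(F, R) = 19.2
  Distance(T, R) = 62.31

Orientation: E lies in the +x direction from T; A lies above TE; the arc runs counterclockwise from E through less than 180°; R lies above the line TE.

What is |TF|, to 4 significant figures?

59.40

Checks: |AE| = 7.200 ✓; |AF| = 7.200 ✓; ∠(AF, FR) = 90.00° ✓; |FR| = 19.20 ✓; |TR| = 62.31 ✓.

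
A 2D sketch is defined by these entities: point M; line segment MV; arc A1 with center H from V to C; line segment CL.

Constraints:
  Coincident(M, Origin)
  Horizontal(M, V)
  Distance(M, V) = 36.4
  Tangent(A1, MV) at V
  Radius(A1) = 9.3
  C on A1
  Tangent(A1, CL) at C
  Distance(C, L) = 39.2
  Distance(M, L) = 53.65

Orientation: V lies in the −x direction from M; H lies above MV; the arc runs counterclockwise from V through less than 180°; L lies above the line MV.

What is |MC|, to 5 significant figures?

28.471

Checks: M = (0.00, 0.00) ✓; |HC| = 9.300 ✓; ∠(HC, CL) = 90.00° ✓; |CL| = 39.20 ✓; |ML| = 53.65 ✓.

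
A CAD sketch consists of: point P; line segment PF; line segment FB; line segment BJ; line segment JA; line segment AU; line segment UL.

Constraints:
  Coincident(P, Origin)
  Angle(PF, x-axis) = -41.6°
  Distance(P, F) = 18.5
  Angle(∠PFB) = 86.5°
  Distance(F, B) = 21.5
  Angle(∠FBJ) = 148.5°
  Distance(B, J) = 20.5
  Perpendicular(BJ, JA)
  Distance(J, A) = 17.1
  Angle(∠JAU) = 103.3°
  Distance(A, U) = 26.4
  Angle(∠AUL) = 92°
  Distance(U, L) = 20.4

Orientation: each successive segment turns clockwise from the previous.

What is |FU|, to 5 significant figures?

17.754

P is at the origin; PF runs at -41.6° with length 18.5, so F = (13.834, -12.283). ∠PFB = 86.5° gives FB at -135.10° from the x-axis; with |FB| = 21.5, B = (-1.3950, -27.459). ∠FBJ = 148.5° gives BJ at -166.60° from the x-axis; with |BJ| = 20.5, J = (-21.337, -32.210). BJ is perpendicular to JA, so JA runs at 103.40°; with |JA| = 17.1, A = (-25.300, -15.575). ∠JAU = 103.3° gives AU at 26.700° from the x-axis; with |AU| = 26.4, U = (-1.7148, -3.7132). Then |FU| = |U − F| = 17.754.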